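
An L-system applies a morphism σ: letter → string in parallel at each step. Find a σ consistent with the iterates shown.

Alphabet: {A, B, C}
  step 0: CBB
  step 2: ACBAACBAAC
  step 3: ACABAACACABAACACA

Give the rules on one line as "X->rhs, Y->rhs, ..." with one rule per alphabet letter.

  step 2 ⇒ step 3: ACBAACBAAC ⇒ AC·A·BA·AC·AC·A·BA·AC·AC·A
    A ↦ AC
    B ↦ BA
    C ↦ A

A->AC, B->BA, C->A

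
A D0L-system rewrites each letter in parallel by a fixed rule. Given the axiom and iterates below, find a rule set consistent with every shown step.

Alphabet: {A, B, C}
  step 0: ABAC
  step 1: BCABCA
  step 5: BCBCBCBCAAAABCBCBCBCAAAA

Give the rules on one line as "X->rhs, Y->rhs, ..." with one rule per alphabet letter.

A->BC, B->A, C->A

  step 0 ⇒ step 1: ABAC ⇒ BC·A·BC·A
    A ↦ BC
    B ↦ A
    C ↦ A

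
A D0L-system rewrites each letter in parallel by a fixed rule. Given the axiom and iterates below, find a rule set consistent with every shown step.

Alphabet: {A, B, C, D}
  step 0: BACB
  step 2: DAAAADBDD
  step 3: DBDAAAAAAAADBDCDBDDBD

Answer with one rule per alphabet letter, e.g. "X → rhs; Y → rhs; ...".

A->AA, B->C, C->D, D->DBD

  step 2 ⇒ step 3: DAAAADBDD ⇒ DBD·AA·AA·AA·AA·DBD·C·DBD·DBD
    A ↦ AA
    B ↦ C
    D ↦ DBD
    C ↦ D  (constrained at step 0)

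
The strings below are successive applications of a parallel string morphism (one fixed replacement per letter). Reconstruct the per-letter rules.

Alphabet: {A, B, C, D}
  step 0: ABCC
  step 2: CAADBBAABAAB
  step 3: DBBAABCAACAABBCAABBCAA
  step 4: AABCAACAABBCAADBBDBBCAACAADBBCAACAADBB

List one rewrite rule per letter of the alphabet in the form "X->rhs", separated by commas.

A->B, B->CAA, C->D, D->AAB

  step 3 ⇒ step 4: DBBAABCAACAABBCAABBCAA ⇒ AAB·CAA·CAA·B·B·CAA·D·B·B·D·B·B·CAA·CAA·D·B·B·CAA·CAA·D·B·B
    A ↦ B
    B ↦ CAA
    C ↦ D
    D ↦ AAB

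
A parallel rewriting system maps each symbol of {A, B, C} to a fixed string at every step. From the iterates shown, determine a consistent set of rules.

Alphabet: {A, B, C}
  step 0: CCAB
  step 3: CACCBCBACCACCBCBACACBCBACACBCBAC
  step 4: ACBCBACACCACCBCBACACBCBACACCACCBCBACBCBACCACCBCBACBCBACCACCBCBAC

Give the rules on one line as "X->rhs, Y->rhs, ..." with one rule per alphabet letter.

  step 3 ⇒ step 4: CACCBCBACCACCBCBACACBCBACACBCBAC ⇒ AC·BCB·AC·AC·C·AC·C·BCB·AC·AC·BCB·AC·AC·C·AC·C·BCB·AC·BCB·AC·C·AC·C·BCB·AC·BCB·AC·C·AC·C·BCB·AC
    A ↦ BCB
    B ↦ C
    C ↦ AC

A->BCB, B->C, C->AC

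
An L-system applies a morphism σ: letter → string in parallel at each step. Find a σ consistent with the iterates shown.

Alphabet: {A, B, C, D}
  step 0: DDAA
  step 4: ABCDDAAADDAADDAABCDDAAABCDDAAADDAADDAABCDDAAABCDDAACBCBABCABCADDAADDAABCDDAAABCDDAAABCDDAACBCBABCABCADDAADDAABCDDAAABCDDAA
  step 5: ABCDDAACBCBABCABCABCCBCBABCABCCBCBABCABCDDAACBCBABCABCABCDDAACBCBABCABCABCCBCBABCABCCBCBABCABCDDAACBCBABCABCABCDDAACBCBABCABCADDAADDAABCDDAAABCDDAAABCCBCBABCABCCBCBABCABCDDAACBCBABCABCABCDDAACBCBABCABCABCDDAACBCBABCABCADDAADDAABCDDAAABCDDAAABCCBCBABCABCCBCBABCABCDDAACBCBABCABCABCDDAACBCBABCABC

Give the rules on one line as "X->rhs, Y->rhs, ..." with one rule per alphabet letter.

A->ABC, B->DDA, C->A, D->CB

  step 4 ⇒ step 5: ABCDDAAADDAADDAABCDDAAABCDDAAADDAADDAABCDDAAABCDDAACBCBABCABCADDAADDAABCDDAAABCDDAAABCDDAACBCBABCABCADDAADDAABCDDAAABCDDAA ⇒ ABC·DDA·A·CB·CB·ABC·ABC·ABC·CB·CB·ABC·ABC·CB·CB·ABC·ABC·DDA·A·CB·CB·ABC·ABC·ABC·DDA·A·CB·CB·ABC·ABC·ABC·CB·CB·ABC·ABC·CB·CB·ABC·ABC·DDA·A·CB·CB·ABC·ABC·ABC·DDA·A·CB·CB·ABC·ABC·A·DDA·A·DDA·ABC·DDA·A·ABC·DDA·A·ABC·CB·CB·ABC·ABC·CB·CB·ABC·ABC·DDA·A·CB·CB·ABC·ABC·ABC·DDA·A·CB·CB·ABC·ABC·ABC·DDA·A·CB·CB·ABC·ABC·A·DDA·A·DDA·ABC·DDA·A·ABC·DDA·A·ABC·CB·CB·ABC·ABC·CB·CB·ABC·ABC·DDA·A·CB·CB·ABC·ABC·ABC·DDA·A·CB·CB·ABC·ABC
    A ↦ ABC
    B ↦ DDA
    C ↦ A
    D ↦ CB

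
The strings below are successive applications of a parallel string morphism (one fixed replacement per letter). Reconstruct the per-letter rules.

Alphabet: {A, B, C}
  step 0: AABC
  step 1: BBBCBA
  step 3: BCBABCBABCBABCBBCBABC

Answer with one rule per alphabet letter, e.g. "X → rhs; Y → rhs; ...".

  step 0 ⇒ step 1: AABC ⇒ B·B·BC·BA
    A ↦ B
    B ↦ BC
    C ↦ BA

A->B, B->BC, C->BA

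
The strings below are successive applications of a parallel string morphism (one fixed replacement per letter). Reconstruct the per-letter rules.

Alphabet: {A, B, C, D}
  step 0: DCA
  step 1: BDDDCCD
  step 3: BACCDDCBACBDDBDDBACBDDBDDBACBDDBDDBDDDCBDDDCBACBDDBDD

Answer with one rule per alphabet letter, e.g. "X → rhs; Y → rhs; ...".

  step 0 ⇒ step 1: DCA ⇒ BDD·DC·CD
    A ↦ CD
    C ↦ DC
    D ↦ BDD
    B ↦ BAC  (constrained at step 1)

A->CD, B->BAC, C->DC, D->BDD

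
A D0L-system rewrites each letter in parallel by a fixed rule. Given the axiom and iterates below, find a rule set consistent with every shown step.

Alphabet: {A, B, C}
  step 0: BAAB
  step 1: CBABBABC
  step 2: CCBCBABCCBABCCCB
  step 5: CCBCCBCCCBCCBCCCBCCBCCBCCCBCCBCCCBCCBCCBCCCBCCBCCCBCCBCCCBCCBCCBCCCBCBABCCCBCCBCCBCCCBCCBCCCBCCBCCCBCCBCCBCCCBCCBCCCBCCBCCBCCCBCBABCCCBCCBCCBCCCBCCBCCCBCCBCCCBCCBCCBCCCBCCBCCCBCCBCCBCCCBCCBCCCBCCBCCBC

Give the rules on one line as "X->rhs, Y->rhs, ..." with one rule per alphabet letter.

  step 1 ⇒ step 2: CBABBABC ⇒ CCB·C·BAB·C·C·BAB·C·CCB
    A ↦ BAB
    B ↦ C
    C ↦ CCB

A->BAB, B->C, C->CCB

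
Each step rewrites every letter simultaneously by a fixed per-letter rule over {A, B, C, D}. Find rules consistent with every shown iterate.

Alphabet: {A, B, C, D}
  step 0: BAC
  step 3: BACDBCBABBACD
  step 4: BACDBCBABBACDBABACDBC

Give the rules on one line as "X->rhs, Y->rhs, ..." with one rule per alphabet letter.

A->CD, B->BA, C->B, D->C

  step 3 ⇒ step 4: BACDBCBABBACD ⇒ BA·CD·B·C·BA·B·BA·CD·BA·BA·CD·B·C
    A ↦ CD
    B ↦ BA
    C ↦ B
    D ↦ C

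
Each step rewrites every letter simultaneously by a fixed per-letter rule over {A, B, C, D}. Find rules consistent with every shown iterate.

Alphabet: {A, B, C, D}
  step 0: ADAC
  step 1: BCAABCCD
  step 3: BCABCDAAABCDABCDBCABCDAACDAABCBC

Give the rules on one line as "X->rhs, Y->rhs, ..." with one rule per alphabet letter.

A->BC, B->AB, C->CD, D->AA

  step 0 ⇒ step 1: ADAC ⇒ BC·AA·BC·CD
    A ↦ BC
    C ↦ CD
    D ↦ AA
    B ↦ AB  (constrained at step 1)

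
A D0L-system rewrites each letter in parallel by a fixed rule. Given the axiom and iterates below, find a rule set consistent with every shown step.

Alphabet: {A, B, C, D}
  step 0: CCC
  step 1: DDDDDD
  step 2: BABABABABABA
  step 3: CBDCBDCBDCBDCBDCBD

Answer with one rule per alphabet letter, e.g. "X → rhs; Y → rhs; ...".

A->BD, B->C, C->DD, D->BA

  step 2 ⇒ step 3: BABABABABABA ⇒ C·BD·C·BD·C·BD·C·BD·C·BD·C·BD
    A ↦ BD
    B ↦ C
  step 0 ⇒ step 1: CCC ⇒ DD·DD·DD
    C ↦ DD
  step 1 ⇒ step 2: DDDDDD ⇒ BA·BA·BA·BA·BA·BA
    D ↦ BA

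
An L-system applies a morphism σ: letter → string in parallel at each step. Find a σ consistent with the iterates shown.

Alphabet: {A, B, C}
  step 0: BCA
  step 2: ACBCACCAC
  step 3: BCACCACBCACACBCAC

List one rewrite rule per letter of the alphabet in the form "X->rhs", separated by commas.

A->BC, B->C, C->AC

  step 2 ⇒ step 3: ACBCACCAC ⇒ BC·AC·C·AC·BC·AC·AC·BC·AC
    A ↦ BC
    B ↦ C
    C ↦ AC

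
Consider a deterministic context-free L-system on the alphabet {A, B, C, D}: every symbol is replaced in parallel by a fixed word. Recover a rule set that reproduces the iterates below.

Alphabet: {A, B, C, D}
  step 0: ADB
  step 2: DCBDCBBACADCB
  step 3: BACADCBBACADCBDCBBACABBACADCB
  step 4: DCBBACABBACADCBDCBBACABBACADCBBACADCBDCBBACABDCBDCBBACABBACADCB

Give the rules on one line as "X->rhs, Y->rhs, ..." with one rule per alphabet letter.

A->B, B->DCB, C->ACA, D->B

  step 3 ⇒ step 4: BACADCBBACADCBDCBBACABBACADCB ⇒ DCB·B·ACA·B·B·ACA·DCB·DCB·B·ACA·B·B·ACA·DCB·B·ACA·DCB·DCB·B·ACA·B·DCB·DCB·B·ACA·B·B·ACA·DCB
    A ↦ B
    B ↦ DCB
    C ↦ ACA
    D ↦ B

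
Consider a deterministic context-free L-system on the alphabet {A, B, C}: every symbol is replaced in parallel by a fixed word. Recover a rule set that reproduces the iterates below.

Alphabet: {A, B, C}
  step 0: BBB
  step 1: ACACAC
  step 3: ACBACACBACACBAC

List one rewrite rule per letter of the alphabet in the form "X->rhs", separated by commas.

  step 0 ⇒ step 1: BBB ⇒ AC·AC·AC
    B ↦ AC
    A ↦ B  (constrained at step 1)
    C ↦ AC  (constrained at step 1)

A->B, B->AC, C->AC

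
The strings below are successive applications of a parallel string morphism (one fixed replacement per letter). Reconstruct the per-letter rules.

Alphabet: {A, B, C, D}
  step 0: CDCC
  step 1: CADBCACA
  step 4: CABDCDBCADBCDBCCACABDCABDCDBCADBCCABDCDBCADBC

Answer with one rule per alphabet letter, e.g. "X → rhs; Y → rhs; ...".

A->BD, B->C, C->CA, D->DB

  step 0 ⇒ step 1: CDCC ⇒ CA·DB·CA·CA
    C ↦ CA
    D ↦ DB
    A ↦ BD  (constrained at step 1)
    B ↦ C  (constrained at step 1)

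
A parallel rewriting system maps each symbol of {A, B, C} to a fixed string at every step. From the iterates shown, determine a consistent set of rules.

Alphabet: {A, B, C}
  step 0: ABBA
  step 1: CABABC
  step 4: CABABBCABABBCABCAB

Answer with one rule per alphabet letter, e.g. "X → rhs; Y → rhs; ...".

A->C, B->AB, C->B

  step 0 ⇒ step 1: ABBA ⇒ C·AB·AB·C
    A ↦ C
    B ↦ AB
    C ↦ B  (constrained at step 1)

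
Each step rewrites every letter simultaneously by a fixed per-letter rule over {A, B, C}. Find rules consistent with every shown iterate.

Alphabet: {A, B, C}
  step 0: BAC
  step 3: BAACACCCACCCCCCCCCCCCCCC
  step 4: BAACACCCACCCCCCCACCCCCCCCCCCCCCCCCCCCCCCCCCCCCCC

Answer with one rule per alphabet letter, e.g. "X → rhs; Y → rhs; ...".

A->AC, B->BA, C->CC

  step 3 ⇒ step 4: BAACACCCACCCCCCCCCCCCCCC ⇒ BA·AC·AC·CC·AC·CC·CC·CC·AC·CC·CC·CC·CC·CC·CC·CC·CC·CC·CC·CC·CC·CC·CC·CC
    A ↦ AC
    B ↦ BA
    C ↦ CC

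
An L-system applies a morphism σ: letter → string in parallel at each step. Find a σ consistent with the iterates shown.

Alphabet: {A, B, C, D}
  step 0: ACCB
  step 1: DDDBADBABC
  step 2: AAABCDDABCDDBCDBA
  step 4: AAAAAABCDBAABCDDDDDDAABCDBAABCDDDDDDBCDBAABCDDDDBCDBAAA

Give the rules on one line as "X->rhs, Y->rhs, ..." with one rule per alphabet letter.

A->DD, B->BC, C->DBA, D->A

  step 1 ⇒ step 2: DDDBADBABC ⇒ A·A·A·BC·DD·A·BC·DD·BC·DBA
    A ↦ DD
    B ↦ BC
    C ↦ DBA
    D ↦ A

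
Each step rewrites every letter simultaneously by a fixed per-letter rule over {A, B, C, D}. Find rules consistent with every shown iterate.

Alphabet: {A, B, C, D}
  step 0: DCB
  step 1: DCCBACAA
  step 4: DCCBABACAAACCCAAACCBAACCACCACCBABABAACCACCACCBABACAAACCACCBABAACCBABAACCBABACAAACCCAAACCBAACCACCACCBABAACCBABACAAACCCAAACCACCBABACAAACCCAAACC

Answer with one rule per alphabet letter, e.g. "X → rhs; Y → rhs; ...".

  step 0 ⇒ step 1: DCB ⇒ DCC·BA·CAA
    B ↦ CAA
    C ↦ BA
    D ↦ DCC
    A ↦ ACC  (constrained at step 1)

A->ACC, B->CAA, C->BA, D->DCC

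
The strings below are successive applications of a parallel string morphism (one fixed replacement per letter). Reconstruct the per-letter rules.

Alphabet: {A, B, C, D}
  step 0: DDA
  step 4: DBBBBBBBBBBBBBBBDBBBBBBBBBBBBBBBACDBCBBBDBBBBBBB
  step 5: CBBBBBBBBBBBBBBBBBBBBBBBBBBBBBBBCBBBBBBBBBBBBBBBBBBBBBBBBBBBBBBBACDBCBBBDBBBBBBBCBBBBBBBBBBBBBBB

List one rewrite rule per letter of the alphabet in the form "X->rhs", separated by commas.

  step 4 ⇒ step 5: DBBBBBBBBBBBBBBBDBBBBBBBBBBBBBBBACDBCBBBDBBBBBBB ⇒ CB·BB·BB·BB·BB·BB·BB·BB·BB·BB·BB·BB·BB·BB·BB·BB·CB·BB·BB·BB·BB·BB·BB·BB·BB·BB·BB·BB·BB·BB·BB·BB·AC·DB·CB·BB·DB·BB·BB·BB·CB·BB·BB·BB·BB·BB·BB·BB
    A ↦ AC
    B ↦ BB
    C ↦ DB
    D ↦ CB

A->AC, B->BB, C->DB, D->CB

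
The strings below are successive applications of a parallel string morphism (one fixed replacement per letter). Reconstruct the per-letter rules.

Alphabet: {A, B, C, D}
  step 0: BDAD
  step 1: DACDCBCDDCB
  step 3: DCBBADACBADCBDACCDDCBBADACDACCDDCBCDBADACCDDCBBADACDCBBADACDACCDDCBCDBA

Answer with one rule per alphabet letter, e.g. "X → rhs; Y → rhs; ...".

  step 0 ⇒ step 1: BDAD ⇒ DAC·DCB·CD·DCB
    A ↦ CD
    B ↦ DAC
    D ↦ DCB
    C ↦ BA  (constrained at step 1)

A->CD, B->DAC, C->BA, D->DCB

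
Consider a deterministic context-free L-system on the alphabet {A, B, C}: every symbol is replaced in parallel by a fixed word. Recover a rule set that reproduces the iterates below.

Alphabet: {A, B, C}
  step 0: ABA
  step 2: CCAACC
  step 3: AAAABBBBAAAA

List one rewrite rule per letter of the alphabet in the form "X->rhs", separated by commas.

A->BB, B->C, C->AA

  step 2 ⇒ step 3: CCAACC ⇒ AA·AA·BB·BB·AA·AA
    A ↦ BB
    C ↦ AA
    B ↦ C  (constrained at step 0)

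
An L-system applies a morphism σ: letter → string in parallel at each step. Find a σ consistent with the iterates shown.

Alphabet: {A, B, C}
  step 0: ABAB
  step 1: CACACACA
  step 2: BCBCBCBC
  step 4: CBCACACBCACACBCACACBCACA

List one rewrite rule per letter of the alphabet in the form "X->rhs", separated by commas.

  step 1 ⇒ step 2: CACACACA ⇒ B·C·B·C·B·C·B·C
    A ↦ C
    C ↦ B
  step 0 ⇒ step 1: ABAB ⇒ C·ACA·C·ACA
    B ↦ ACA

A->C, B->ACA, C->B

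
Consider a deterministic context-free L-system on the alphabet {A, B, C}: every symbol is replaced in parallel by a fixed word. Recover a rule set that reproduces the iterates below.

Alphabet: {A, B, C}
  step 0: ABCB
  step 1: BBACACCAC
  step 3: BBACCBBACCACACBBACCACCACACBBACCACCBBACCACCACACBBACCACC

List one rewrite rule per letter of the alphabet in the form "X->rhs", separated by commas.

  step 0 ⇒ step 1: ABCB ⇒ BB·AC·ACC·AC
    A ↦ BB
    B ↦ AC
    C ↦ ACC

A->BB, B->AC, C->ACC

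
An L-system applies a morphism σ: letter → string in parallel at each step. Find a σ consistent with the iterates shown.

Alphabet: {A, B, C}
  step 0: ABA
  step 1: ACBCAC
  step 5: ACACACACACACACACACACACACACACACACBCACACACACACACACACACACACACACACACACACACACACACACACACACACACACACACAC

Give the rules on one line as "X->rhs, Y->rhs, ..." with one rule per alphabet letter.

  step 0 ⇒ step 1: ABA ⇒ AC·BC·AC
    A ↦ AC
    B ↦ BC
    C ↦ AC  (constrained at step 1)

A->AC, B->BC, C->AC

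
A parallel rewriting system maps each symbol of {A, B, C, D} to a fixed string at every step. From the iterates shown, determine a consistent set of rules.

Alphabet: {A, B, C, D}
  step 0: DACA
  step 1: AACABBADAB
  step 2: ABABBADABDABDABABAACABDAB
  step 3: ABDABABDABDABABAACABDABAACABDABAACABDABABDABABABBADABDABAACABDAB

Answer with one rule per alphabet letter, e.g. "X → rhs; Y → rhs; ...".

  step 2 ⇒ step 3: ABABBADABDABDABABAACABDAB ⇒ AB·DAB·AB·DAB·DAB·AB·AAC·AB·DAB·AAC·AB·DAB·AAC·AB·DAB·AB·DAB·AB·AB·BAD·AB·DAB·AAC·AB·DAB
    A ↦ AB
    B ↦ DAB
    C ↦ BAD
    D ↦ AAC

A->AB, B->DAB, C->BAD, D->AAC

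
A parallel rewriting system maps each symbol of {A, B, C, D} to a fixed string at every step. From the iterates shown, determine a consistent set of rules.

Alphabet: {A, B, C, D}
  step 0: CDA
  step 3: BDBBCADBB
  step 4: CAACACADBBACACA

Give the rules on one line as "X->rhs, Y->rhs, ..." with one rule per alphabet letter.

  step 3 ⇒ step 4: BDBBCADBB ⇒ CA·A·CA·CA·DB·B·A·CA·CA
    A ↦ B
    B ↦ CA
    C ↦ DB
    D ↦ A

A->B, B->CA, C->DB, D->A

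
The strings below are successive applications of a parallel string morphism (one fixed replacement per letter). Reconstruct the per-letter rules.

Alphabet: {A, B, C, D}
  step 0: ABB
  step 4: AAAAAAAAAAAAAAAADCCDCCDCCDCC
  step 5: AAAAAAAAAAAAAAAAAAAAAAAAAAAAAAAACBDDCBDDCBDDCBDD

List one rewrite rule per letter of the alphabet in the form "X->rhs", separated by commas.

A->AA, B->CC, C->D, D->CB

  step 4 ⇒ step 5: AAAAAAAAAAAAAAAADCCDCCDCCDCC ⇒ AA·AA·AA·AA·AA·AA·AA·AA·AA·AA·AA·AA·AA·AA·AA·AA·CB·D·D·CB·D·D·CB·D·D·CB·D·D
    A ↦ AA
    C ↦ D
    D ↦ CB
    B ↦ CC  (constrained at step 0)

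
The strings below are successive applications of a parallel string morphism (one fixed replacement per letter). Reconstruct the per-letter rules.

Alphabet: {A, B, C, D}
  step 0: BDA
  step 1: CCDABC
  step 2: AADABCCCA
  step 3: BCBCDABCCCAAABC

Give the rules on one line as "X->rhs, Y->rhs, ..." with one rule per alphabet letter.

  step 2 ⇒ step 3: AADABCCCA ⇒ BC·BC·DA·BC·CC·A·A·A·BC
    A ↦ BC
    B ↦ CC
    C ↦ A
    D ↦ DA

A->BC, B->CC, C->A, D->DA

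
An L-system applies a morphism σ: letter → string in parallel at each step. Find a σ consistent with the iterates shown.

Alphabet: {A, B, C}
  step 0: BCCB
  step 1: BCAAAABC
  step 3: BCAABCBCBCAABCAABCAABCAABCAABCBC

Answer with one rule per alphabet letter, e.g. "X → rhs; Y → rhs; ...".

  step 0 ⇒ step 1: BCCB ⇒ BC·AA·AA·BC
    B ↦ BC
    C ↦ AA
    A ↦ BC  (constrained at step 1)

A->BC, B->BC, C->AA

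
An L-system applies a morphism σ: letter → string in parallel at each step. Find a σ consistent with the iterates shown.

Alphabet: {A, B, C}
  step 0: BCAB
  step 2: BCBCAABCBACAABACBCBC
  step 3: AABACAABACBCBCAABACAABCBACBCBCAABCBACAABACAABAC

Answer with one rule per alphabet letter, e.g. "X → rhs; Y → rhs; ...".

A->BC, B->AA, C->BAC

  step 2 ⇒ step 3: BCBCAABCBACAABACBCBC ⇒ AA·BAC·AA·BAC·BC·BC·AA·BAC·AA·BC·BAC·BC·BC·AA·BC·BAC·AA·BAC·AA·BAC
    A ↦ BC
    B ↦ AA
    C ↦ BAC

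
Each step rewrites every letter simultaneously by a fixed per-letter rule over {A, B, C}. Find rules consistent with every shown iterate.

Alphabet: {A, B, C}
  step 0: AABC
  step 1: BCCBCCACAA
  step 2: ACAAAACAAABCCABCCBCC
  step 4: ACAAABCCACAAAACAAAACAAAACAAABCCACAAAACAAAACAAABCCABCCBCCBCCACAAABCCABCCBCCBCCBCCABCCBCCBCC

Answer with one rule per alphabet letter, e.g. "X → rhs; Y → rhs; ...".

  step 1 ⇒ step 2: BCCBCCACAA ⇒ ACA·A·A·ACA·A·A·BCC·A·BCC·BCC
    A ↦ BCC
    B ↦ ACA
    C ↦ A

A->BCC, B->ACA, C->A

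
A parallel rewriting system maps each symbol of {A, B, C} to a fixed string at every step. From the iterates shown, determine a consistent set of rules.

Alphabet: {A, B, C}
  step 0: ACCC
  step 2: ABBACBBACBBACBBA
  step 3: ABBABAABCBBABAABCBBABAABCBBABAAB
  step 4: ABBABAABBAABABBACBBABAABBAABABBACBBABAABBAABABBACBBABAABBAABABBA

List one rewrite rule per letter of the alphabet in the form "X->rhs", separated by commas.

  step 3 ⇒ step 4: ABBABAABCBBABAABCBBABAABCBBABAAB ⇒ AB·BA·BA·AB·BA·AB·AB·BA·CB·BA·BA·AB·BA·AB·AB·BA·CB·BA·BA·AB·BA·AB·AB·BA·CB·BA·BA·AB·BA·AB·AB·BA
    A ↦ AB
    B ↦ BA
    C ↦ CB

A->AB, B->BA, C->CB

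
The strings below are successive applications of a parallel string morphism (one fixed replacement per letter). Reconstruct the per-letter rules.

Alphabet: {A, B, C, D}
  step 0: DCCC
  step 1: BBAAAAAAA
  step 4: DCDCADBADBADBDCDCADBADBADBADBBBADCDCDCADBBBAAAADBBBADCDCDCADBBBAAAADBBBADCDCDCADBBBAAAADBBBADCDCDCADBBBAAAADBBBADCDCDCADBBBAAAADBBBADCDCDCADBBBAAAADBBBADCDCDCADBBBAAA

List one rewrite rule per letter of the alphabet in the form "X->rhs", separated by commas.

  step 0 ⇒ step 1: DCCC ⇒ BBA·AA·AA·AA
    C ↦ AA
    D ↦ BBA
    A ↦ ADB  (constrained at step 1)
    B ↦ DC  (constrained at step 1)

A->ADB, B->DC, C->AA, D->BBA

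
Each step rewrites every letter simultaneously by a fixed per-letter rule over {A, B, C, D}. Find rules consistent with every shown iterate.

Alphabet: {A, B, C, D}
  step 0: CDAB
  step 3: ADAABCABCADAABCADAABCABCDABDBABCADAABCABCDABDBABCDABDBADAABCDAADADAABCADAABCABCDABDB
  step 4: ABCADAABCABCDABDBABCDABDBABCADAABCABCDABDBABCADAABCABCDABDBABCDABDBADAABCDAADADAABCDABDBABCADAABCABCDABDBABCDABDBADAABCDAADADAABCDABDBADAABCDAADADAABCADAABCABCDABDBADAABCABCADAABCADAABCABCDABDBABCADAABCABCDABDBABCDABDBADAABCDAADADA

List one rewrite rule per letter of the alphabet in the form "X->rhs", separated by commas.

  step 3 ⇒ step 4: ADAABCABCADAABCADAABCABCDABDBABCADAABCABCDABDBABCDABDBADAABCDAADADAABCADAABCABCDABDB ⇒ ABC·ADA·ABC·ABC·DA·BDB·ABC·DA·BDB·ABC·ADA·ABC·ABC·DA·BDB·ABC·ADA·ABC·ABC·DA·BDB·ABC·DA·BDB·ADA·ABC·DA·ADA·DA·ABC·DA·BDB·ABC·ADA·ABC·ABC·DA·BDB·ABC·DA·BDB·ADA·ABC·DA·ADA·DA·ABC·DA·BDB·ADA·ABC·DA·ADA·DA·ABC·ADA·ABC·ABC·DA·BDB·ADA·ABC·ABC·ADA·ABC·ADA·ABC·ABC·DA·BDB·ABC·ADA·ABC·ABC·DA·BDB·ABC·DA·BDB·ADA·ABC·DA·ADA·DA
    A ↦ ABC
    B ↦ DA
    C ↦ BDB
    D ↦ ADA

A->ABC, B->DA, C->BDB, D->ADA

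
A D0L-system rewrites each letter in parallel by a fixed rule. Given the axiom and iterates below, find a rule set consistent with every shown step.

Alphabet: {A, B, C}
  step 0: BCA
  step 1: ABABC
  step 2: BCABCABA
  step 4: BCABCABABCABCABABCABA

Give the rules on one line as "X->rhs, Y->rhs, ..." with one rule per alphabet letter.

  step 1 ⇒ step 2: ABABC ⇒ BC·A·BC·A·BA
    A ↦ BC
    B ↦ A
    C ↦ BA

A->BC, B->A, C->BA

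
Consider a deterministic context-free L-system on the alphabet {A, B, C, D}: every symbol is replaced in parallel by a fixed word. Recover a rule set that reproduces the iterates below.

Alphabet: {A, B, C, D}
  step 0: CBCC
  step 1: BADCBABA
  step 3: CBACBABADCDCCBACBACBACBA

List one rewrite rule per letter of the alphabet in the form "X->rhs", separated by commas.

  step 0 ⇒ step 1: CBCC ⇒ BA·DC·BA·BA
    B ↦ DC
    C ↦ BA
    A ↦ DC  (constrained at step 1)
    D ↦ C  (constrained at step 1)

A->DC, B->DC, C->BA, D->C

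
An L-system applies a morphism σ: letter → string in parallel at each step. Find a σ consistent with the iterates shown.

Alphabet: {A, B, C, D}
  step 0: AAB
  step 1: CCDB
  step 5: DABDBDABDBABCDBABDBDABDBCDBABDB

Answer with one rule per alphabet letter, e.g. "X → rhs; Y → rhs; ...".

  step 0 ⇒ step 1: AAB ⇒ C·C·DB
    A ↦ C
    B ↦ DB
    C ↦ D  (constrained at step 1)
    D ↦ AB  (constrained at step 1)

A->C, B->DB, C->D, D->AB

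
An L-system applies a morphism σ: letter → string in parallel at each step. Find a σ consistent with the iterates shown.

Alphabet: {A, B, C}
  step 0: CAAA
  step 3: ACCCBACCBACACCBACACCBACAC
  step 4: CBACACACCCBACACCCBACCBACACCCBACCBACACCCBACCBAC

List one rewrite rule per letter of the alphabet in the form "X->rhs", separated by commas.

A->CB, B->C, C->AC

  step 3 ⇒ step 4: ACCCBACCBACACCBACACCBACAC ⇒ CB·AC·AC·AC·C·CB·AC·AC·C·CB·AC·CB·AC·AC·C·CB·AC·CB·AC·AC·C·CB·AC·CB·AC
    A ↦ CB
    B ↦ C
    C ↦ AC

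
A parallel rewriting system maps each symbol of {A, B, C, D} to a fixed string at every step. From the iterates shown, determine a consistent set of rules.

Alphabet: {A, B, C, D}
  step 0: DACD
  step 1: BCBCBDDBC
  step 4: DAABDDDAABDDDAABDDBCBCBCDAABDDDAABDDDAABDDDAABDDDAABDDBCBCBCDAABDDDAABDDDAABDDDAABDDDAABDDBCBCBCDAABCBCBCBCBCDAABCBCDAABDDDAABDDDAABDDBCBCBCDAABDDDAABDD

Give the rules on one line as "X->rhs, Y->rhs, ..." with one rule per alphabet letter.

A->BC, B->DAA, C->BDD, D->BC

  step 0 ⇒ step 1: DACD ⇒ BC·BC·BDD·BC
    A ↦ BC
    C ↦ BDD
    D ↦ BC
    B ↦ DAA  (constrained at step 1)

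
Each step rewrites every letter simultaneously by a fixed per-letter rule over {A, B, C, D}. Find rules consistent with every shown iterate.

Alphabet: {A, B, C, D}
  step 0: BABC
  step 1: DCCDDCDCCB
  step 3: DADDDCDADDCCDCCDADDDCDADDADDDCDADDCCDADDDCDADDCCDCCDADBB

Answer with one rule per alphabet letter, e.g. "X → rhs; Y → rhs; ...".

  step 0 ⇒ step 1: BABC ⇒ DCC·DDC·DCC·B
    A ↦ DDC
    B ↦ DCC
    C ↦ B
    D ↦ DAD  (constrained at step 1)

A->DDC, B->DCC, C->B, D->DAD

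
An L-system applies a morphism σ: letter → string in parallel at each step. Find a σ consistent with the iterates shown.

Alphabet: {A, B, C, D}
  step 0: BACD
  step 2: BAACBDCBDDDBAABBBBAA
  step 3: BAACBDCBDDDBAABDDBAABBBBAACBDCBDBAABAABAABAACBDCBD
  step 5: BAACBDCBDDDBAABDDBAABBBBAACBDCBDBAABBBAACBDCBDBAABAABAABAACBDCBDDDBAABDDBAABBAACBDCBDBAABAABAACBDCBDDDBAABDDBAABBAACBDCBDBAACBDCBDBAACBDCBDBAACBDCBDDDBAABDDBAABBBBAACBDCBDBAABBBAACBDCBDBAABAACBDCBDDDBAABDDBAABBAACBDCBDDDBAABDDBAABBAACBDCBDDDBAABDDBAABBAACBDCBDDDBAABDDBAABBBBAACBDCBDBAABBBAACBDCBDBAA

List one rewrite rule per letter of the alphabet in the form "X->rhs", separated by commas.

  step 2 ⇒ step 3: BAACBDCBDDDBAABBBBAA ⇒ BAA·CBD·CBD·DD·BAA·B·DD·BAA·B·B·B·BAA·CBD·CBD·BAA·BAA·BAA·BAA·CBD·CBD
    A ↦ CBD
    B ↦ BAA
    C ↦ DD
    D ↦ B

A->CBD, B->BAA, C->DD, D->B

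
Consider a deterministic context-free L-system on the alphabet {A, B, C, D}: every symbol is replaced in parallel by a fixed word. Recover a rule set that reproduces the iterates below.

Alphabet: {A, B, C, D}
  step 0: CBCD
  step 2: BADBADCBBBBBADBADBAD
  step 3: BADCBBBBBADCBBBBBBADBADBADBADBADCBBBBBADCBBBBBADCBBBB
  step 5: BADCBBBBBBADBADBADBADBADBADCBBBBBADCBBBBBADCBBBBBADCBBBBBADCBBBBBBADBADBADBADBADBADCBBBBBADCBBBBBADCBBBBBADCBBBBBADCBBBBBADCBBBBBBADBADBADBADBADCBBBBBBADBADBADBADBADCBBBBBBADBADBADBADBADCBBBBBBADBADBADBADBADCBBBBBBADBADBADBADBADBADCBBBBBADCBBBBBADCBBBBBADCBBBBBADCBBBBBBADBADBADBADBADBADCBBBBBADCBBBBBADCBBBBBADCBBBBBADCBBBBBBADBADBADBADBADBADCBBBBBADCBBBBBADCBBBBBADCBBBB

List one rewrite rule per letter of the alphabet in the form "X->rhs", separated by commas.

  step 2 ⇒ step 3: BADBADCBBBBBADBADBAD ⇒ BAD·CBB·BB·BAD·CBB·BB·B·BAD·BAD·BAD·BAD·BAD·CBB·BB·BAD·CBB·BB·BAD·CBB·BB
    A ↦ CBB
    B ↦ BAD
    C ↦ B
    D ↦ BB

A->CBB, B->BAD, C->B, D->BB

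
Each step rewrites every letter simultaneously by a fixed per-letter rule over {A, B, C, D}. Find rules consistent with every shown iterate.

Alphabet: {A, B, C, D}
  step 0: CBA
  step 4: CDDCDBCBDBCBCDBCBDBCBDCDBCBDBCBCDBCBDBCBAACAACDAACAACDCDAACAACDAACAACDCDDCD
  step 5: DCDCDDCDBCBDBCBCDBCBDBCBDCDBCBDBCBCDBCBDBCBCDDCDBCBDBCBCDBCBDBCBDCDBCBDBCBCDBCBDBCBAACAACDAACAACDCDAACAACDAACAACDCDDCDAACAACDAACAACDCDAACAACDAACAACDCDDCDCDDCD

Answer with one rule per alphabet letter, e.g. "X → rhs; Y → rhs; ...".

A->AAC, B->BCB, C->D, D->CD

  step 4 ⇒ step 5: CDDCDBCBDBCBCDBCBDBCBDCDBCBDBCBCDBCBDBCBAACAACDAACAACDCDAACAACDAACAACDCDDCD ⇒ D·CD·CD·D·CD·BCB·D·BCB·CD·BCB·D·BCB·D·CD·BCB·D·BCB·CD·BCB·D·BCB·CD·D·CD·BCB·D·BCB·CD·BCB·D·BCB·D·CD·BCB·D·BCB·CD·BCB·D·BCB·AAC·AAC·D·AAC·AAC·D·CD·AAC·AAC·D·AAC·AAC·D·CD·D·CD·AAC·AAC·D·AAC·AAC·D·CD·AAC·AAC·D·AAC·AAC·D·CD·D·CD·CD·D·CD
    A ↦ AAC
    B ↦ BCB
    C ↦ D
    D ↦ CD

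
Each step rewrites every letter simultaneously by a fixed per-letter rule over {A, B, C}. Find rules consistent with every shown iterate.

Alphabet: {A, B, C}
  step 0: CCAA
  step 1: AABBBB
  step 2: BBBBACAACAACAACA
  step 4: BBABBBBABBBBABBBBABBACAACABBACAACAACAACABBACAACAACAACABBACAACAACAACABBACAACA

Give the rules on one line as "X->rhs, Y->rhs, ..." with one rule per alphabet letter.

  step 1 ⇒ step 2: AABBBB ⇒ BB·BB·ACA·ACA·ACA·ACA
    A ↦ BB
    B ↦ ACA
  step 0 ⇒ step 1: CCAA ⇒ A·A·BB·BB
    C ↦ A

A->BB, B->ACA, C->A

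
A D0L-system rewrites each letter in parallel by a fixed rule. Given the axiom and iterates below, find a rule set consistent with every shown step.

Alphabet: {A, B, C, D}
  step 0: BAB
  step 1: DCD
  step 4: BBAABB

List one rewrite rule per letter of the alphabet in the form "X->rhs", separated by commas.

A->C, B->D, C->B, D->AA

  step 0 ⇒ step 1: BAB ⇒ D·C·D
    A ↦ C
    B ↦ D
    C ↦ B  (constrained at step 1)
    D ↦ AA  (constrained at step 1)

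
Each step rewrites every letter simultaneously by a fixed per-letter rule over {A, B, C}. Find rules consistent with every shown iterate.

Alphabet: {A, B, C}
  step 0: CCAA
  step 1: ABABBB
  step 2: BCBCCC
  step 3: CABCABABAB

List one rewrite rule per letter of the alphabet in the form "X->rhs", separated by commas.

  step 2 ⇒ step 3: BCBCCC ⇒ C·AB·C·AB·AB·AB
    B ↦ C
    C ↦ AB
  step 0 ⇒ step 1: CCAA ⇒ AB·AB·B·B
    A ↦ B

A->B, B->C, C->AB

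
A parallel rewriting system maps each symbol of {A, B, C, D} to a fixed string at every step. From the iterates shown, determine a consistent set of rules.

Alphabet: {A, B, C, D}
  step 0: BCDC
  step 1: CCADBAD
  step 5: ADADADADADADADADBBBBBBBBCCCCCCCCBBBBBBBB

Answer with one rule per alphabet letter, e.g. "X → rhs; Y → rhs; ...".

A->B, B->CC, C->AD, D->B

  step 0 ⇒ step 1: BCDC ⇒ CC·AD·B·AD
    B ↦ CC
    C ↦ AD
    D ↦ B
    A ↦ B  (constrained at step 1)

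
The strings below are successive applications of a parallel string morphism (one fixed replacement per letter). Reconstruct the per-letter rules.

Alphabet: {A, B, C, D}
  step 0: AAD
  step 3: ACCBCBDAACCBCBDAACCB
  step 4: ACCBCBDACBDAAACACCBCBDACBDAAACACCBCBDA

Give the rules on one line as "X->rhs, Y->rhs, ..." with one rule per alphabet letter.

A->AC, B->DA, C->CB, D->A

  step 3 ⇒ step 4: ACCBCBDAACCBCBDAACCB ⇒ AC·CB·CB·DA·CB·DA·A·AC·AC·CB·CB·DA·CB·DA·A·AC·AC·CB·CB·DA
    A ↦ AC
    B ↦ DA
    C ↦ CB
    D ↦ A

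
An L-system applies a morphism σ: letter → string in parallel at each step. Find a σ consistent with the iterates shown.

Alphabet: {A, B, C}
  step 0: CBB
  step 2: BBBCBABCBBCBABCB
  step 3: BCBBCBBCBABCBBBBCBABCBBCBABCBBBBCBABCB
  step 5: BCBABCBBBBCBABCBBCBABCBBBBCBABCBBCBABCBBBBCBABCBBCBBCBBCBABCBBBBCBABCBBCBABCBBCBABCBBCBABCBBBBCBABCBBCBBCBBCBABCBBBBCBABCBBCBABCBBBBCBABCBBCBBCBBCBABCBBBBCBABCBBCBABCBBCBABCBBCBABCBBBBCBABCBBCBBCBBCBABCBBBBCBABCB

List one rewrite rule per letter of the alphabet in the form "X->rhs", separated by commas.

A->BB, B->BCB, C->A

  step 2 ⇒ step 3: BBBCBABCBBCBABCB ⇒ BCB·BCB·BCB·A·BCB·BB·BCB·A·BCB·BCB·A·BCB·BB·BCB·A·BCB
    A ↦ BB
    B ↦ BCB
    C ↦ A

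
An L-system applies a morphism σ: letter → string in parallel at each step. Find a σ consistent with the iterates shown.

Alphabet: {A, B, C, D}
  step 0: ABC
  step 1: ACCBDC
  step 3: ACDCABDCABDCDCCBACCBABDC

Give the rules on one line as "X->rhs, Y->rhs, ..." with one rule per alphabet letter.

  step 0 ⇒ step 1: ABC ⇒ AC·CB·DC
    A ↦ AC
    B ↦ CB
    C ↦ DC
    D ↦ AB  (constrained at step 1)

A->AC, B->CB, C->DC, D->AB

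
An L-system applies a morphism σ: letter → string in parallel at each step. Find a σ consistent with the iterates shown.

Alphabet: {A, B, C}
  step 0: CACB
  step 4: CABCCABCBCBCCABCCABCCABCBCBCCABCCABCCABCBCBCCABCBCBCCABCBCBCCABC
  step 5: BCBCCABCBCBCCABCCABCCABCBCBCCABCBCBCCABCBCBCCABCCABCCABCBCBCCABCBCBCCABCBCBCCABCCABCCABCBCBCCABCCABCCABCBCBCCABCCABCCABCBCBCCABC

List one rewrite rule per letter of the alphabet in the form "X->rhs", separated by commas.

A->BC, B->CA, C->BC

  step 4 ⇒ step 5: CABCCABCBCBCCABCCABCCABCBCBCCABCCABCCABCBCBCCABCBCBCCABCBCBCCABC ⇒ BC·BC·CA·BC·BC·BC·CA·BC·CA·BC·CA·BC·BC·BC·CA·BC·BC·BC·CA·BC·BC·BC·CA·BC·CA·BC·CA·BC·BC·BC·CA·BC·BC·BC·CA·BC·BC·BC·CA·BC·CA·BC·CA·BC·BC·BC·CA·BC·CA·BC·CA·BC·BC·BC·CA·BC·CA·BC·CA·BC·BC·BC·CA·BC
    A ↦ BC
    B ↦ CA
    C ↦ BC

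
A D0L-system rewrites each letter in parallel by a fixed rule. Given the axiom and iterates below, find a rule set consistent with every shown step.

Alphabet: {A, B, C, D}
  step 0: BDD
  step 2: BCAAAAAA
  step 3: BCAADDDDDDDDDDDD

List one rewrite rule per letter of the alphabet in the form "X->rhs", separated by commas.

  step 2 ⇒ step 3: BCAAAAAA ⇒ BC·AA·DD·DD·DD·DD·DD·DD
    A ↦ DD
    B ↦ BC
    C ↦ AA
    D ↦ C  (constrained at step 0)

A->DD, B->BC, C->AA, D->C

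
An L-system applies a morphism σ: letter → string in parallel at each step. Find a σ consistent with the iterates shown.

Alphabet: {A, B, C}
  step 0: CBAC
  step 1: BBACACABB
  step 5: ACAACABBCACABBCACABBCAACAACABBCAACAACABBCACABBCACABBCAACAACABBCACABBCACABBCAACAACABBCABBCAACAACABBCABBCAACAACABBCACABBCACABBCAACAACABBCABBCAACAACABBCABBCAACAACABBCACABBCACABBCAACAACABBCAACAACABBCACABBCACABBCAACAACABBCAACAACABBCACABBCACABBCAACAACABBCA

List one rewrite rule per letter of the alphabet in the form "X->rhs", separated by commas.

  step 0 ⇒ step 1: CBAC ⇒ BB·ACA·CA·BB
    A ↦ CA
    B ↦ ACA
    C ↦ BB

A->CA, B->ACA, C->BB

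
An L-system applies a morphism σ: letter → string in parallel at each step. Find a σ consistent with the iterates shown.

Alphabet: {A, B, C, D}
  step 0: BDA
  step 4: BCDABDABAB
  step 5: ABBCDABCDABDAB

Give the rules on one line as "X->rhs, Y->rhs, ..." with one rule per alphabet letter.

A->D, B->AB, C->B, D->C

  step 4 ⇒ step 5: BCDABDABAB ⇒ AB·B·C·D·AB·C·D·AB·D·AB
    A ↦ D
    B ↦ AB
    C ↦ B
    D ↦ C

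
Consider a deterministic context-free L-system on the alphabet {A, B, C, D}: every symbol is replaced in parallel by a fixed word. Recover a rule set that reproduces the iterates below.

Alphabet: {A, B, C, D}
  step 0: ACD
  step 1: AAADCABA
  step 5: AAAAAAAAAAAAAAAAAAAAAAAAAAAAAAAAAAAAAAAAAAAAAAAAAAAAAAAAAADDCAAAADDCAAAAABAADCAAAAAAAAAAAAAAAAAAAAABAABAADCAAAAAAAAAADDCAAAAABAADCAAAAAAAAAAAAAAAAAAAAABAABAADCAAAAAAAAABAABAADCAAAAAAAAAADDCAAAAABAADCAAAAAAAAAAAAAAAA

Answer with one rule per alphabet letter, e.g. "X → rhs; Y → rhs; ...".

A->AA, B->DDC, C->ADC, D->ABA

  step 0 ⇒ step 1: ACD ⇒ AA·ADC·ABA
    A ↦ AA
    C ↦ ADC
    D ↦ ABA
    B ↦ DDC  (constrained at step 1)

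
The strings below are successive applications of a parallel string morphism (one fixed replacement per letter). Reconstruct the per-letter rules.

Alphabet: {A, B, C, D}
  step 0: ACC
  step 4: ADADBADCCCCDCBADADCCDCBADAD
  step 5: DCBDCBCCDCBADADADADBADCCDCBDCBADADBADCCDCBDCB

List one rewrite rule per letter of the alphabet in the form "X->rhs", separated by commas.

  step 4 ⇒ step 5: ADADBADCCCCDCBADADCCDCBADAD ⇒ DC·B·DC·B·CC·DC·B·AD·AD·AD·AD·B·AD·CC·DC·B·DC·B·AD·AD·B·AD·CC·DC·B·DC·B
    A ↦ DC
    B ↦ CC
    C ↦ AD
    D ↦ B

A->DC, B->CC, C->AD, D->B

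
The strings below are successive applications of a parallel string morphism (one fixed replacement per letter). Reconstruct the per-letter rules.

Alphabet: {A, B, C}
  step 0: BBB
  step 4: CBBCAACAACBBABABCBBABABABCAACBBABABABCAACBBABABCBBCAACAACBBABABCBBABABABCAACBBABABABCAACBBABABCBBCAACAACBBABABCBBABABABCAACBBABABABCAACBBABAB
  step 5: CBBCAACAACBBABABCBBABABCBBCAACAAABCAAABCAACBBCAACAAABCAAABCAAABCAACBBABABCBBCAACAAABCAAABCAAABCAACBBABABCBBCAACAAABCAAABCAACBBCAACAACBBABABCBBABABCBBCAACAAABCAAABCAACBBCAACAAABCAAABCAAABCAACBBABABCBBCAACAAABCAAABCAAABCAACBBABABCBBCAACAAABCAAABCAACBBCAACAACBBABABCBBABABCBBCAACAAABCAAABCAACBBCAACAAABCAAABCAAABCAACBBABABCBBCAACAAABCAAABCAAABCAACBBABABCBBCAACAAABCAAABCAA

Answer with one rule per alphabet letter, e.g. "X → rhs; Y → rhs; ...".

  step 4 ⇒ step 5: CBBCAACAACBBABABCBBABABABCAACBBABABABCAACBBABABCBBCAACAACBBABABCBBABABABCAACBBABABABCAACBBABABCBBCAACAACBBABABCBBABABABCAACBBABABABCAACBBABAB ⇒ CBB·CAA·CAA·CBB·AB·AB·CBB·AB·AB·CBB·CAA·CAA·AB·CAA·AB·CAA·CBB·CAA·CAA·AB·CAA·AB·CAA·AB·CAA·CBB·AB·AB·CBB·CAA·CAA·AB·CAA·AB·CAA·AB·CAA·CBB·AB·AB·CBB·CAA·CAA·AB·CAA·AB·CAA·CBB·CAA·CAA·CBB·AB·AB·CBB·AB·AB·CBB·CAA·CAA·AB·CAA·AB·CAA·CBB·CAA·CAA·AB·CAA·AB·CAA·AB·CAA·CBB·AB·AB·CBB·CAA·CAA·AB·CAA·AB·CAA·AB·CAA·CBB·AB·AB·CBB·CAA·CAA·AB·CAA·AB·CAA·CBB·CAA·CAA·CBB·AB·AB·CBB·AB·AB·CBB·CAA·CAA·AB·CAA·AB·CAA·CBB·CAA·CAA·AB·CAA·AB·CAA·AB·CAA·CBB·AB·AB·CBB·CAA·CAA·AB·CAA·AB·CAA·AB·CAA·CBB·AB·AB·CBB·CAA·CAA·AB·CAA·AB·CAA
    A ↦ AB
    B ↦ CAA
    C ↦ CBB

A->AB, B->CAA, C->CBB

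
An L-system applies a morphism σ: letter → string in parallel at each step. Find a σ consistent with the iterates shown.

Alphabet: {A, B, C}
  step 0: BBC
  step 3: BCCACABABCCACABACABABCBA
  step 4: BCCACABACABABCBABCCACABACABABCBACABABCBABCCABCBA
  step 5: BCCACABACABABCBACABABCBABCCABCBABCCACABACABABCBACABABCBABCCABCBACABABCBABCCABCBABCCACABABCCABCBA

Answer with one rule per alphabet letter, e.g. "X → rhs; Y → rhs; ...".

A->BA, B->BC, C->CA

  step 4 ⇒ step 5: BCCACABACABABCBABCCACABACABABCBACABABCBABCCABCBA ⇒ BC·CA·CA·BA·CA·BA·BC·BA·CA·BA·BC·BA·BC·CA·BC·BA·BC·CA·CA·BA·CA·BA·BC·BA·CA·BA·BC·BA·BC·CA·BC·BA·CA·BA·BC·BA·BC·CA·BC·BA·BC·CA·CA·BA·BC·CA·BC·BA
    A ↦ BA
    B ↦ BC
    C ↦ CA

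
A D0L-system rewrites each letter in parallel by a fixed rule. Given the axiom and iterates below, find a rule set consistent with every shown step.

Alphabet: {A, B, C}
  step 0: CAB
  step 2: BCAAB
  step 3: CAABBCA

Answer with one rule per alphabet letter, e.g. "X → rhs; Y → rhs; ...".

A->B, B->CA, C->A

  step 2 ⇒ step 3: BCAAB ⇒ CA·A·B·B·CA
    A ↦ B
    B ↦ CA
    C ↦ A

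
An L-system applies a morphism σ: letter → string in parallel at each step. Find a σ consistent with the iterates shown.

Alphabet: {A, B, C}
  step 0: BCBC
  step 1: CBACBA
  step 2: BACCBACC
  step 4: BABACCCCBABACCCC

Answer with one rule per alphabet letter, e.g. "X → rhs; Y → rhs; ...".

  step 1 ⇒ step 2: CBACBA ⇒ BA·C·C·BA·C·C
    A ↦ C
    B ↦ C
    C ↦ BA

A->C, B->C, C->BA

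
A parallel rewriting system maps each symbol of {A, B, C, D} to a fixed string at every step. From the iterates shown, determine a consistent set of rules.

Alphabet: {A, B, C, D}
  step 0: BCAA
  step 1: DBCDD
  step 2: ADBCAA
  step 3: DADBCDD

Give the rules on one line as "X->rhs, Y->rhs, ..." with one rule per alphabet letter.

  step 2 ⇒ step 3: ADBCAA ⇒ D·A·D·BC·D·D
    A ↦ D
    B ↦ D
    C ↦ BC
    D ↦ A

A->D, B->D, C->BC, D->A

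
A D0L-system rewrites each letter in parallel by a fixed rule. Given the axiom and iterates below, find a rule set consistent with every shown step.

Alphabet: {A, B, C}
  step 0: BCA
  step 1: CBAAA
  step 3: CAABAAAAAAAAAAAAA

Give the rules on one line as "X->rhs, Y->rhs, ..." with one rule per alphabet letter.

A->AA, B->C, C->BA

  step 0 ⇒ step 1: BCA ⇒ C·BA·AA
    A ↦ AA
    B ↦ C
    C ↦ BA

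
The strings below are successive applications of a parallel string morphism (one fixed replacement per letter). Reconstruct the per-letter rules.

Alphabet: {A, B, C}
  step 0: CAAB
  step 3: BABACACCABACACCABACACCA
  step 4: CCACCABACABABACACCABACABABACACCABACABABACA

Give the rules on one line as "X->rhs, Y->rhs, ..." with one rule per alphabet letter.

A->CA, B->C, C->BA

  step 3 ⇒ step 4: BABACACCABACACCABACACCA ⇒ C·CA·C·CA·BA·CA·BA·BA·CA·C·CA·BA·CA·BA·BA·CA·C·CA·BA·CA·BA·BA·CA
    A ↦ CA
    B ↦ C
    C ↦ BA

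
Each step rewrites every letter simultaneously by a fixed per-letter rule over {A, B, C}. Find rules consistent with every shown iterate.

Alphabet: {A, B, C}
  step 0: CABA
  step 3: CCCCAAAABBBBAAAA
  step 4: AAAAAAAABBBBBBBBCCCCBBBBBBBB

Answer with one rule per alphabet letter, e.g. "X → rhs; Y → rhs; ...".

A->BB, B->C, C->AA

  step 3 ⇒ step 4: CCCCAAAABBBBAAAA ⇒ AA·AA·AA·AA·BB·BB·BB·BB·C·C·C·C·BB·BB·BB·BB
    A ↦ BB
    B ↦ C
    C ↦ AA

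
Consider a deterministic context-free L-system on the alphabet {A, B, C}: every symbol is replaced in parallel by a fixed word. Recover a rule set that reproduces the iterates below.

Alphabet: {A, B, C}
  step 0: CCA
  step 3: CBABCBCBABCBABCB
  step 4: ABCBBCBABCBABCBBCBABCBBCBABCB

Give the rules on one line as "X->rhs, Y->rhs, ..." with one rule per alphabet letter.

A->B, B->CB, C->AB

  step 3 ⇒ step 4: CBABCBCBABCBABCB ⇒ AB·CB·B·CB·AB·CB·AB·CB·B·CB·AB·CB·B·CB·AB·CB
    A ↦ B
    B ↦ CB
    C ↦ AB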